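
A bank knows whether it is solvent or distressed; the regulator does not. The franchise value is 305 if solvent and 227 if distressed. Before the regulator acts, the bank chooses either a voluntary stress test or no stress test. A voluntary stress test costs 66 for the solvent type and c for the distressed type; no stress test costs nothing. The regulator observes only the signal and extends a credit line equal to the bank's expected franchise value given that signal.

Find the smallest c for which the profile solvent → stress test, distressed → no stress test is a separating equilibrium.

Under separation: stress test → solvent (pays 305); no stress test → distressed (pays 227).
Solvent: 305 − 66 = 239 ≥ 227 − 0 = 227. Holds regardless of c. ✓
Distressed: 227 − 0 ≥ 305 − c, so c ≥ 305 − 227 = 78.

78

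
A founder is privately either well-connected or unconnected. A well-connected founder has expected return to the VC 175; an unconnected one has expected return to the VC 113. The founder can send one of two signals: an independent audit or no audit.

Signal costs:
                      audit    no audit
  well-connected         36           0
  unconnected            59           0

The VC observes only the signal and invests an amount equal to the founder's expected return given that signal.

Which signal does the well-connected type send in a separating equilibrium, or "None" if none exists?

Try well-connected → audit, unconnected → no audit:
  If types separate, audit earns payment 175 and no audit earns 113.
  Well-connected: audit gives 175 − 36 = 139; no audit gives 113 − 0 = 113. No deviation. ✓
  Unconnected: no audit gives 113 − 0 = 113; audit gives 175 − 59 = 116. Would deviate. ✗
Try well-connected → no audit, unconnected → audit:
  If types separate, no audit earns payment 175 and audit earns 113.
  Well-connected: no audit gives 175 − 0 = 175; audit gives 113 − 36 = 77. No deviation. ✓
  Unconnected: audit gives 113 − 59 = 54; no audit gives 175 − 0 = 175. Would deviate. ✗
Neither assignment is incentive-compatible.

None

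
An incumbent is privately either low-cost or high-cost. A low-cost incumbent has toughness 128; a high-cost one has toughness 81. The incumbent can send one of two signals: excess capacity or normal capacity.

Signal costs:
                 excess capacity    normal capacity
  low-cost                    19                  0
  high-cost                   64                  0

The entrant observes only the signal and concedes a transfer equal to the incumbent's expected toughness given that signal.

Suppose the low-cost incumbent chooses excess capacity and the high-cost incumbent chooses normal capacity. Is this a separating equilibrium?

If types separate, excess capacity earns payment 128 and normal capacity earns 81.
Low-cost: excess capacity gives 128 − 19 = 109; normal capacity gives 81 − 0 = 81. No deviation. ✓
High-cost: normal capacity gives 81 − 0 = 81; excess capacity gives 128 − 64 = 64. No deviation. ✓
Both incentive constraints hold.

Yes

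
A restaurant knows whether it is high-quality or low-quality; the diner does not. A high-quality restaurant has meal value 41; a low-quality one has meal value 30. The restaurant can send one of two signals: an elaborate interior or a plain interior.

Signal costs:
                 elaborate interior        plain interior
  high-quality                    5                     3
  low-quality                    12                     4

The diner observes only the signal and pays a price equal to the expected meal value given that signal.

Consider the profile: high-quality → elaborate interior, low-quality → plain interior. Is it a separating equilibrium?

No

If types separate, elaborate interior earns payment 41 and plain interior earns 30.
High-quality: elaborate interior gives 41 − 5 = 36; plain interior gives 30 − 3 = 27. No deviation. ✓
Low-quality: plain interior gives 30 − 4 = 26; elaborate interior gives 41 − 12 = 29. Would deviate. ✗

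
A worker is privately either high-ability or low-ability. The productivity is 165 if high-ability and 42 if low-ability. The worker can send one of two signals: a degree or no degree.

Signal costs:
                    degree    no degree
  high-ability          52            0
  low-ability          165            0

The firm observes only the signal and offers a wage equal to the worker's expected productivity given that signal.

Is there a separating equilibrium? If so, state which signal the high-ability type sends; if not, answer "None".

degree

Try high-ability → degree, low-ability → no degree:
  If types separate, degree earns payment 165 and no degree earns 42.
  High-ability: degree gives 165 − 52 = 113; no degree gives 42 − 0 = 42. No deviation. ✓
  Low-ability: no degree gives 42 − 0 = 42; degree gives 165 − 165 = 0. No deviation. ✓
Both hold — the high-ability type sends degree.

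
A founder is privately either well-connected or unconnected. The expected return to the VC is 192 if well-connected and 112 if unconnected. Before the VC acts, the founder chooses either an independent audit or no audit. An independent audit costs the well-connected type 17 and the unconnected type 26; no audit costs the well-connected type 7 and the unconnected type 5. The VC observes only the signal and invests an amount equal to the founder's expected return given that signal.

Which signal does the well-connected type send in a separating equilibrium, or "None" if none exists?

Try well-connected → audit, unconnected → no audit:
  Under separation the VC infers type exactly: audit → well-connected (pays 192), no audit → unconnected (pays 112).
  Well-connected: audit gives 192 − 17 = 175; no audit gives 112 − 7 = 105. No deviation. ✓
  Unconnected: no audit gives 112 − 5 = 107; audit gives 192 − 26 = 166. Would deviate. ✗
Try well-connected → no audit, unconnected → audit:
  Under separation the VC infers type exactly: no audit → well-connected (pays 192), audit → unconnected (pays 112).
  Well-connected: no audit gives 192 − 7 = 185; audit gives 112 − 17 = 95. No deviation. ✓
  Unconnected: audit gives 112 − 26 = 86; no audit gives 192 − 5 = 187. Would deviate. ✗
Neither assignment is incentive-compatible.

None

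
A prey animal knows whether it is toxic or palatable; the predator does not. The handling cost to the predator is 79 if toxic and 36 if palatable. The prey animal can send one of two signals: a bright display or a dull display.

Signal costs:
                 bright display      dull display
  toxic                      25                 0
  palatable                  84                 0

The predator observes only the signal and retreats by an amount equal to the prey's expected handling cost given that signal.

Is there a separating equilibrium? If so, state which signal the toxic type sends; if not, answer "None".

bright display

Try toxic → bright display, palatable → dull display:
  Under separation the predator infers type exactly: bright display → toxic (pays 79), dull display → palatable (pays 36).
  Toxic: bright display gives 79 − 25 = 54; dull display gives 36 − 0 = 36. No deviation. ✓
  Palatable: dull display gives 36 − 0 = 36; bright display gives 79 − 84 = -5. No deviation. ✓
Both hold — the toxic type sends bright display.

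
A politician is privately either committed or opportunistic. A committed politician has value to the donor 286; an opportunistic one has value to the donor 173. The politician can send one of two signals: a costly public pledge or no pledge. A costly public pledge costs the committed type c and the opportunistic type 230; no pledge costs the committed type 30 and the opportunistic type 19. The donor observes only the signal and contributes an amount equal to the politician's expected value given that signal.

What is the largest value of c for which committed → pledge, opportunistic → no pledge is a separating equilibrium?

Under separation: pledge → committed (pays 286); no pledge → opportunistic (pays 173).
Opportunistic: 173 − 19 = 154 ≥ 286 − 230 = 56. Holds regardless of c. ✓
Committed: 286 − c ≥ 173 − 30, so c ≤ 286 − 143 = 143.

143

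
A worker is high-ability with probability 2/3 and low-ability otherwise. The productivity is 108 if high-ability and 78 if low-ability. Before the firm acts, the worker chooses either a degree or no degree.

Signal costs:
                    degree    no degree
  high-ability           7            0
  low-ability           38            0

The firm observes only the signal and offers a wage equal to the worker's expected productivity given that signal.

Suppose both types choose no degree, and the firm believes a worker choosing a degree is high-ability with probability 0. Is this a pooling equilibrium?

Yes

At the pooled signal (no degree) the firm holds the prior 2/3 and pays 2/3·108 + 1/3·78 = 98. Off-path (degree) belief 0 gives 0·108 + 1·78 = 78.
High-ability: no degree gives 98 − 0 = 98; degree gives 78 − 7 = 71. Stays. ✓
Low-ability: no degree gives 98 − 0 = 98; degree gives 78 − 38 = 40. Stays. ✓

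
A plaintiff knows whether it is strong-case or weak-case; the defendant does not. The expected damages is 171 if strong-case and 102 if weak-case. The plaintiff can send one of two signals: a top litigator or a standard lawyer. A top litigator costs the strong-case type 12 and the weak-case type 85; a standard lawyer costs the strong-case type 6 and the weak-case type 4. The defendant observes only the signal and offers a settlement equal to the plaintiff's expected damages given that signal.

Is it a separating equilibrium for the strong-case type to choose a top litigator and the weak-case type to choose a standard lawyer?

If types separate, top litigator earns payment 171 and standard lawyer earns 102.
Strong-case: top litigator gives 171 − 12 = 159; standard lawyer gives 102 − 6 = 96. No deviation. ✓
Weak-case: standard lawyer gives 102 − 4 = 98; top litigator gives 171 − 85 = 86. No deviation. ✓
Neither type gains from mimicking the other.

Yes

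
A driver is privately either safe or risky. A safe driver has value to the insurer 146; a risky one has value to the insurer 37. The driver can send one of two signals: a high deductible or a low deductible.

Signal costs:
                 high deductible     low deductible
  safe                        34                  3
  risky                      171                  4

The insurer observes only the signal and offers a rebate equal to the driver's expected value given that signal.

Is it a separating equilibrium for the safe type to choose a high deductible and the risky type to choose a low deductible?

If types separate, high deductible earns payment 146 and low deductible earns 37.
Safe: high deductible gives 146 − 34 = 112; low deductible gives 37 − 3 = 34. No deviation. ✓
Risky: low deductible gives 37 − 4 = 33; high deductible gives 146 − 171 = -25. No deviation. ✓
Both incentive constraints hold.

Yes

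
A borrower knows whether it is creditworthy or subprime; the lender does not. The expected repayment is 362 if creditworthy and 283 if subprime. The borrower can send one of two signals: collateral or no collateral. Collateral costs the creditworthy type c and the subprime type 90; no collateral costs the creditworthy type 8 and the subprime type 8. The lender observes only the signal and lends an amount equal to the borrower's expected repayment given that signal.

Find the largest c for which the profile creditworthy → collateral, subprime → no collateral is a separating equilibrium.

87

Under separation: collateral → creditworthy (pays 362); no collateral → subprime (pays 283).
Subprime: 283 − 8 = 275 ≥ 362 − 90 = 272. Holds regardless of c. ✓
Creditworthy: 362 − c ≥ 283 − 8, so c ≤ 362 − 275 = 87.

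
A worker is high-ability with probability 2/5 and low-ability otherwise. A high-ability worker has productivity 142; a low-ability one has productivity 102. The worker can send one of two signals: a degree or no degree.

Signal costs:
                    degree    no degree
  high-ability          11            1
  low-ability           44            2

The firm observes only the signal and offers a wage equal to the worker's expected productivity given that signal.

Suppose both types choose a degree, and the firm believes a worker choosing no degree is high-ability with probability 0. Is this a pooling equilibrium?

At the pooled signal (degree) the firm holds the prior 2/5 and pays 2/5·142 + 3/5·102 = 118. Off-path (no degree) belief 0 gives 0·142 + 1·102 = 102.
High-ability: degree gives 118 − 11 = 107; no degree gives 102 − 1 = 101. Stays. ✓
Low-ability: degree gives 118 − 44 = 74; no degree gives 102 − 2 = 100. Deviates. ✗

No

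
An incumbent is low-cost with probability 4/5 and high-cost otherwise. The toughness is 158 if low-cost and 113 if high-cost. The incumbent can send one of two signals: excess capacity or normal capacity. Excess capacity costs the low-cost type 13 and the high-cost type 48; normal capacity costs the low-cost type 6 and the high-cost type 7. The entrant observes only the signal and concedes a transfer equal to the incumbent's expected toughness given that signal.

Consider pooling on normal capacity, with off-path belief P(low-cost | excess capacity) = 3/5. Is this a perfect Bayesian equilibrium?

On the equilibrium path (normal capacity) the entrant holds the prior 4/5 and pays 4/5·158 + 1/5·113 = 149. Off-path (excess capacity) belief 3/5 gives 3/5·158 + 2/5·113 = 140.
Low-cost: normal capacity gives 149 − 6 = 143; excess capacity gives 140 − 13 = 127. Stays. ✓
High-cost: normal capacity gives 149 − 7 = 142; excess capacity gives 140 − 48 = 92. Stays. ✓
Beliefs are Bayes-consistent on-path and both types best-respond.

Yes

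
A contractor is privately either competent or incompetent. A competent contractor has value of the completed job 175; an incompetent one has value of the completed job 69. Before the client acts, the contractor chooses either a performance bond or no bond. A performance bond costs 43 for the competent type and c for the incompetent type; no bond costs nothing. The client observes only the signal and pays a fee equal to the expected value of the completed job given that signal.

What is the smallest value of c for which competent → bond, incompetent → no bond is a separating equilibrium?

Under separation: bond → competent (pays 175); no bond → incompetent (pays 69).
Competent: 175 − 43 = 132 ≥ 69 − 0 = 69. Holds regardless of c. ✓
Incompetent: 69 − 0 ≥ 175 − c, so c ≥ 175 − 69 = 106.

106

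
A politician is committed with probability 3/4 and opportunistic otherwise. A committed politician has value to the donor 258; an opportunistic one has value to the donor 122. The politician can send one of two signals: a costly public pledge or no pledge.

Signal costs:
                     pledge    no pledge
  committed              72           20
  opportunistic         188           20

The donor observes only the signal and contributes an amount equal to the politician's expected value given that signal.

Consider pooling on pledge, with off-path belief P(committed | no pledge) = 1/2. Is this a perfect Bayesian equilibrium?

No

On the equilibrium path (pledge) the donor holds the prior 3/4 and pays 3/4·258 + 1/4·122 = 224. Off-path (no pledge) belief 1/2 gives 1/2·258 + 1/2·122 = 190.
Committed: pledge gives 224 − 72 = 152; no pledge gives 190 − 20 = 170. Deviates. ✗
Opportunistic: pledge gives 224 − 188 = 36; no pledge gives 190 − 20 = 170. Deviates. ✗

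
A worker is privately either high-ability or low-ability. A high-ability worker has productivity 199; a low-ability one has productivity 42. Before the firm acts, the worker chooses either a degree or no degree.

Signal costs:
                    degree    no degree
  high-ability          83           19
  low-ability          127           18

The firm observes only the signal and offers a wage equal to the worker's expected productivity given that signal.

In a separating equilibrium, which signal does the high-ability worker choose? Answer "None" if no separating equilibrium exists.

Try high-ability → degree, low-ability → no degree:
  Under separation the firm infers type exactly: degree → high-ability (pays 199), no degree → low-ability (pays 42).
  High-ability: degree gives 199 − 83 = 116; no degree gives 42 − 19 = 23. No deviation. ✓
  Low-ability: no degree gives 42 − 18 = 24; degree gives 199 − 127 = 72. Would deviate. ✗
Try high-ability → no degree, low-ability → degree:
  Under separation the firm infers type exactly: no degree → high-ability (pays 199), degree → low-ability (pays 42).
  High-ability: no degree gives 199 − 19 = 180; degree gives 42 − 83 = -41. No deviation. ✓
  Low-ability: degree gives 42 − 127 = -85; no degree gives 199 − 18 = 181. Would deviate. ✗
Neither assignment is incentive-compatible.

None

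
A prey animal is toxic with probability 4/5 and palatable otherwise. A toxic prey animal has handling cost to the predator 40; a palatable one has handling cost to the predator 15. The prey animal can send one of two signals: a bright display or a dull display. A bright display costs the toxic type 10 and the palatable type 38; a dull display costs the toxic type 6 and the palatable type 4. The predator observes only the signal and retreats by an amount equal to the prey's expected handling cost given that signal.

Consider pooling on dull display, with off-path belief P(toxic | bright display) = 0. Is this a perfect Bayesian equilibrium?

At the pooled signal (dull display) the predator holds the prior 4/5 and pays 4/5·40 + 1/5·15 = 35. Off-path (bright display) belief 0 gives 0·40 + 1·15 = 15.
Toxic: dull display gives 35 − 6 = 29; bright display gives 15 − 10 = 5. Stays. ✓
Palatable: dull display gives 35 − 4 = 31; bright display gives 15 − 38 = -23. Stays. ✓

Yes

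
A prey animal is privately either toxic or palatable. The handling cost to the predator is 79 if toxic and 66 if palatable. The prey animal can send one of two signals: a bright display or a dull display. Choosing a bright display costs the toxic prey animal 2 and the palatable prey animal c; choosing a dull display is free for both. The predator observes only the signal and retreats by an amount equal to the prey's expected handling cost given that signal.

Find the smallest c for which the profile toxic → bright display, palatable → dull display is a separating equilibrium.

13

Under separation: bright display → toxic (pays 79); dull display → palatable (pays 66).
Toxic: 79 − 2 = 77 ≥ 66 − 0 = 66. Holds regardless of c. ✓
Palatable: 66 − 0 ≥ 79 − c, so c ≥ 79 − 66 = 13.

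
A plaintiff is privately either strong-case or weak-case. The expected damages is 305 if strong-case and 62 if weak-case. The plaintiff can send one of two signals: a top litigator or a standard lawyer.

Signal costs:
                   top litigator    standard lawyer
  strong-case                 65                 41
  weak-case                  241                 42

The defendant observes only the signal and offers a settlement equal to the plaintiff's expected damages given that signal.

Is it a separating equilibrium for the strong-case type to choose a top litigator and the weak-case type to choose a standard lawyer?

Under separation the defendant infers type exactly: top litigator → strong-case (pays 305), standard lawyer → weak-case (pays 62).
Strong-case: top litigator gives 305 − 65 = 240; standard lawyer gives 62 − 41 = 21. No deviation. ✓
Weak-case: standard lawyer gives 62 − 42 = 20; top litigator gives 305 − 241 = 64. Would deviate. ✗

No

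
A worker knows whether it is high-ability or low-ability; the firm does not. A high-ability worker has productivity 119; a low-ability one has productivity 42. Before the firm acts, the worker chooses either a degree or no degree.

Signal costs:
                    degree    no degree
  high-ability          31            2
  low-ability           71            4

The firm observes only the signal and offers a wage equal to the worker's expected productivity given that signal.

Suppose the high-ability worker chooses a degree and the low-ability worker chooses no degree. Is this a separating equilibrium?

No

Under separation the firm infers type exactly: degree → high-ability (pays 119), no degree → low-ability (pays 42).
High-ability: degree gives 119 − 31 = 88; no degree gives 42 − 2 = 40. No deviation. ✓
Low-ability: no degree gives 42 − 4 = 38; degree gives 119 − 71 = 48. Would deviate. ✗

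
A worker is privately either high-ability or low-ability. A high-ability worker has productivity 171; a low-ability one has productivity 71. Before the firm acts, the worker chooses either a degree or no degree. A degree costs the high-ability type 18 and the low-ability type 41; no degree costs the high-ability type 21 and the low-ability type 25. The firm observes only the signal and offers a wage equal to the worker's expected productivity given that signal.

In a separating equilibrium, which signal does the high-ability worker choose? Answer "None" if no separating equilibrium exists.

Try high-ability → degree, low-ability → no degree:
  If types separate, degree earns payment 171 and no degree earns 71.
  High-ability: degree gives 171 − 18 = 153; no degree gives 71 − 21 = 50. No deviation. ✓
  Low-ability: no degree gives 71 − 25 = 46; degree gives 171 − 41 = 130. Would deviate. ✗
Try high-ability → no degree, low-ability → degree:
  If types separate, no degree earns payment 171 and degree earns 71.
  High-ability: no degree gives 171 − 21 = 150; degree gives 71 − 18 = 53. No deviation. ✓
  Low-ability: degree gives 71 − 41 = 30; no degree gives 171 − 25 = 146. Would deviate. ✗
Neither assignment is incentive-compatible.

None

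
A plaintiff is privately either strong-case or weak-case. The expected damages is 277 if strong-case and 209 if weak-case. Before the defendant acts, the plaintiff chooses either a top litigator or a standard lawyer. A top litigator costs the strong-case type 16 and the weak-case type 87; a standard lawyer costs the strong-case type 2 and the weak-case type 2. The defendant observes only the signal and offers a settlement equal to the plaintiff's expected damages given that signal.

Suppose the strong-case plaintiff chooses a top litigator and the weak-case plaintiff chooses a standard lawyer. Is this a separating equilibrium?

Yes

If types separate, top litigator earns payment 277 and standard lawyer earns 209.
Strong-case: top litigator gives 277 − 16 = 261; standard lawyer gives 209 − 2 = 207. No deviation. ✓
Weak-case: standard lawyer gives 209 − 2 = 207; top litigator gives 277 − 87 = 190. No deviation. ✓
Both incentive constraints hold.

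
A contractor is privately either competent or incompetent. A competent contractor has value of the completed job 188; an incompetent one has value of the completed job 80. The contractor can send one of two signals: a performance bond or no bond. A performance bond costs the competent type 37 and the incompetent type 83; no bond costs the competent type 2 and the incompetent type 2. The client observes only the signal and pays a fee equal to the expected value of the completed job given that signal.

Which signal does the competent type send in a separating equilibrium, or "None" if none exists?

Try competent → bond, incompetent → no bond:
  If types separate, bond earns payment 188 and no bond earns 80.
  Competent: bond gives 188 − 37 = 151; no bond gives 80 − 2 = 78. No deviation. ✓
  Incompetent: no bond gives 80 − 2 = 78; bond gives 188 − 83 = 105. Would deviate. ✗
Try competent → no bond, incompetent → bond:
  If types separate, no bond earns payment 188 and bond earns 80.
  Competent: no bond gives 188 − 2 = 186; bond gives 80 − 37 = 43. No deviation. ✓
  Incompetent: bond gives 80 − 83 = -3; no bond gives 188 − 2 = 186. Would deviate. ✗
Neither assignment is incentive-compatible.

None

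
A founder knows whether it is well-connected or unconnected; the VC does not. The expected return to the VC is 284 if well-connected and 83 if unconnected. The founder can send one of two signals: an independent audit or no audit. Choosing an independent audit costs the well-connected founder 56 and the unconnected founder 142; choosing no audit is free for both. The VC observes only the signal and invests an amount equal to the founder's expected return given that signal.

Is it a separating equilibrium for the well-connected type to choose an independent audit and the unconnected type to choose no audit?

Under separation the VC infers type exactly: audit → well-connected (pays 284), no audit → unconnected (pays 83).
Well-connected: audit gives 284 − 56 = 228; no audit gives 83 − 0 = 83. No deviation. ✓
Unconnected: no audit gives 83 − 0 = 83; audit gives 284 − 142 = 142. Would deviate. ✗

No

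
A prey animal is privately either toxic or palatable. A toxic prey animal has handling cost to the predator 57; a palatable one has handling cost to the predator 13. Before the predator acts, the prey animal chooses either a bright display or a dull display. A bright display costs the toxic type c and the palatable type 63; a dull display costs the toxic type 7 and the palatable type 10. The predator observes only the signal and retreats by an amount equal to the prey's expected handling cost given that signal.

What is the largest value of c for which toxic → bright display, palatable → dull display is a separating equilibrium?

51

Under separation: bright display → toxic (pays 57); dull display → palatable (pays 13).
Palatable: 13 − 10 = 3 ≥ 57 − 63 = -6. Holds regardless of c. ✓
Toxic: 57 − c ≥ 13 − 7, so c ≤ 57 − 6 = 51.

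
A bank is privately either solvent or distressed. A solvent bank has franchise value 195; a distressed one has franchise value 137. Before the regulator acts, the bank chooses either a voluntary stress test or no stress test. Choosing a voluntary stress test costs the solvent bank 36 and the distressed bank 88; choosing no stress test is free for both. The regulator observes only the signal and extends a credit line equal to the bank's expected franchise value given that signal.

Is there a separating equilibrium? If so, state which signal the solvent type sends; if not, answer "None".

Try solvent → stress test, distressed → no stress test:
  If types separate, stress test earns payment 195 and no stress test earns 137.
  Solvent: stress test gives 195 − 36 = 159; no stress test gives 137 − 0 = 137. No deviation. ✓
  Distressed: no stress test gives 137 − 0 = 137; stress test gives 195 − 88 = 107. No deviation. ✓
Both hold — the solvent type sends stress test.

stress test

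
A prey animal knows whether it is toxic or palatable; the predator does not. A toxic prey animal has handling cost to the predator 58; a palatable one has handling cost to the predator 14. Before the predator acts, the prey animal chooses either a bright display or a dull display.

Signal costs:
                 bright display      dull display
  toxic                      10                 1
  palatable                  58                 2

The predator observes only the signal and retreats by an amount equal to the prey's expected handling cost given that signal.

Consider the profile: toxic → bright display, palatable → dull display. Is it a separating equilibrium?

Under separation the predator infers type exactly: bright display → toxic (pays 58), dull display → palatable (pays 14).
Toxic: bright display gives 58 − 10 = 48; dull display gives 14 − 1 = 13. No deviation. ✓
Palatable: dull display gives 14 − 2 = 12; bright display gives 58 − 58 = 0. No deviation. ✓
Neither type gains from mimicking the other.

Yes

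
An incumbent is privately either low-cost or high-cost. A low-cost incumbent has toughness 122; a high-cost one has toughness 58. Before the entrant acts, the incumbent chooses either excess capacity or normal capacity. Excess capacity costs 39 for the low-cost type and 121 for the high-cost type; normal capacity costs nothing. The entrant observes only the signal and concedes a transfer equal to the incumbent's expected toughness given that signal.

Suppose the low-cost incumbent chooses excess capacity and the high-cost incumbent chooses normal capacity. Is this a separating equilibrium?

Yes

If types separate, excess capacity earns payment 122 and normal capacity earns 58.
Low-cost: excess capacity gives 122 − 39 = 83; normal capacity gives 58 − 0 = 58. No deviation. ✓
High-cost: normal capacity gives 58 − 0 = 58; excess capacity gives 122 − 121 = 1. No deviation. ✓
Both incentive constraints hold.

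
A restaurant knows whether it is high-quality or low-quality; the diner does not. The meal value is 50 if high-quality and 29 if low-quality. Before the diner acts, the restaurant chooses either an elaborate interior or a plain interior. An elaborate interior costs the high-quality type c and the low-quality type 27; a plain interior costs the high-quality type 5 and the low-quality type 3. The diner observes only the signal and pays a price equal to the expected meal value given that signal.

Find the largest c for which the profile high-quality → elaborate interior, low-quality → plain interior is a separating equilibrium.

Under separation: elaborate interior → high-quality (pays 50); plain interior → low-quality (pays 29).
Low-quality: 29 − 3 = 26 ≥ 50 − 27 = 23. Holds regardless of c. ✓
High-quality: 50 − c ≥ 29 − 5, so c ≤ 50 − 24 = 26.

26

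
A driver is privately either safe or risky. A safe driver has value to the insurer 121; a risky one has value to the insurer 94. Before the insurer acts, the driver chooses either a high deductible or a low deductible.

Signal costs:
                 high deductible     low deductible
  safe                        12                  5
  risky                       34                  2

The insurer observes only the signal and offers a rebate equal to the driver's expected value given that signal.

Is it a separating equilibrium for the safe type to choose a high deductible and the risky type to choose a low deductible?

If types separate, high deductible earns payment 121 and low deductible earns 94.
Safe: high deductible gives 121 − 12 = 109; low deductible gives 94 − 5 = 89. No deviation. ✓
Risky: low deductible gives 94 − 2 = 92; high deductible gives 121 − 34 = 87. No deviation. ✓
Neither type gains from mimicking the other.

Yes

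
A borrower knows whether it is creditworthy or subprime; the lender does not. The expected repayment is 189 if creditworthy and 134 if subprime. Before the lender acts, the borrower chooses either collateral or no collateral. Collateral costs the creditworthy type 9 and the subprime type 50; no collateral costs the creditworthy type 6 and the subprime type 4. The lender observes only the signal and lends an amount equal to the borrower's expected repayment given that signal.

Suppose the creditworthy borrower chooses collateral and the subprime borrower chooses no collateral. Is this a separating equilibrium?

No

If types separate, collateral earns payment 189 and no collateral earns 134.
Creditworthy: collateral gives 189 − 9 = 180; no collateral gives 134 − 6 = 128. No deviation. ✓
Subprime: no collateral gives 134 − 4 = 130; collateral gives 189 − 50 = 139. Would deviate. ✗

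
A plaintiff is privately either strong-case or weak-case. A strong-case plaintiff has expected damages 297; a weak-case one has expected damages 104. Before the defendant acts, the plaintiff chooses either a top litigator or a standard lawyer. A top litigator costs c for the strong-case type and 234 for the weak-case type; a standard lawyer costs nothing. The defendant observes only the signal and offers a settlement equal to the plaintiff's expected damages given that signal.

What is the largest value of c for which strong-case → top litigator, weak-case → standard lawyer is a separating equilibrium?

193

Under separation: top litigator → strong-case (pays 297); standard lawyer → weak-case (pays 104).
Weak-case: 104 − 0 = 104 ≥ 297 − 234 = 63. Holds regardless of c. ✓
Strong-case: 297 − c ≥ 104 − 0, so c ≤ 297 − 104 = 193.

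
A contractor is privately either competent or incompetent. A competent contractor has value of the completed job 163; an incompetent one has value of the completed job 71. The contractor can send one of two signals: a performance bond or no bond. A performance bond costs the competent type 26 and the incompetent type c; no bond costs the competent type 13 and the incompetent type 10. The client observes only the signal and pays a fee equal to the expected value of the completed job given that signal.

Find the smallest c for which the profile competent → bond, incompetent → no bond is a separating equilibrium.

102

Under separation: bond → competent (pays 163); no bond → incompetent (pays 71).
Competent: 163 − 26 = 137 ≥ 71 − 13 = 58. Holds regardless of c. ✓
Incompetent: 71 − 10 ≥ 163 − c, so c ≥ 163 − 61 = 102.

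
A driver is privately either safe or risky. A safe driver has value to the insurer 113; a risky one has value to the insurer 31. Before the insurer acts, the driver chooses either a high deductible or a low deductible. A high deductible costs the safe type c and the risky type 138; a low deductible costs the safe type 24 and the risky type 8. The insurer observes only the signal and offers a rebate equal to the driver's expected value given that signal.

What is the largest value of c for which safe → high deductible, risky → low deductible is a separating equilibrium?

106

Under separation: high deductible → safe (pays 113); low deductible → risky (pays 31).
Risky: 31 − 8 = 23 ≥ 113 − 138 = -25. Holds regardless of c. ✓
Safe: 113 − c ≥ 31 − 24, so c ≤ 113 − 7 = 106.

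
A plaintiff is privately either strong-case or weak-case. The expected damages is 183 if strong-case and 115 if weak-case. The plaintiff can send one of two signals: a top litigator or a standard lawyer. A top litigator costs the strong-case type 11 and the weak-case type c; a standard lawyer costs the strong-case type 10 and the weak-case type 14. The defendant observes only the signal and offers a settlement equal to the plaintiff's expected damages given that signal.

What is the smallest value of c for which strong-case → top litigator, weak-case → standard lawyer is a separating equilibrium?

Under separation: top litigator → strong-case (pays 183); standard lawyer → weak-case (pays 115).
Strong-case: 183 − 11 = 172 ≥ 115 − 10 = 105. Holds regardless of c. ✓
Weak-case: 115 − 14 ≥ 183 − c, so c ≥ 183 − 101 = 82.

82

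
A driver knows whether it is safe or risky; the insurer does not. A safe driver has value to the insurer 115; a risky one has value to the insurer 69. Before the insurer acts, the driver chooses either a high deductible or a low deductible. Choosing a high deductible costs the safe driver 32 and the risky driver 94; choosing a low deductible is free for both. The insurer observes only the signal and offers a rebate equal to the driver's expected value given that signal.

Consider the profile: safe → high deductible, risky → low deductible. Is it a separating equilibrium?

Yes

Under separation the insurer infers type exactly: high deductible → safe (pays 115), low deductible → risky (pays 69).
Safe: high deductible gives 115 − 32 = 83; low deductible gives 69 − 0 = 69. No deviation. ✓
Risky: low deductible gives 69 − 0 = 69; high deductible gives 115 − 94 = 21. No deviation. ✓
Neither type gains from mimicking the other.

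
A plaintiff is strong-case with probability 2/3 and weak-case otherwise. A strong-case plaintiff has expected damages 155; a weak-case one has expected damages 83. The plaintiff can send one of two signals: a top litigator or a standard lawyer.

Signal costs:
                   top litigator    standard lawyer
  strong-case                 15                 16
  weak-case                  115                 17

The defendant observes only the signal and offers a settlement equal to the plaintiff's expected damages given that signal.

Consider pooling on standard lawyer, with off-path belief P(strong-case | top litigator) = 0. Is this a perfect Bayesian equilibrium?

On the equilibrium path (standard lawyer) the defendant holds the prior 2/3 and pays 2/3·155 + 1/3·83 = 131. Off-path (top litigator) belief 0 gives 0·155 + 1·83 = 83.
Strong-case: standard lawyer gives 131 − 16 = 115; top litigator gives 83 − 15 = 68. Stays. ✓
Weak-case: standard lawyer gives 131 − 17 = 114; top litigator gives 83 − 115 = -32. Stays. ✓
Beliefs are Bayes-consistent on-path and both types best-respond.

Yes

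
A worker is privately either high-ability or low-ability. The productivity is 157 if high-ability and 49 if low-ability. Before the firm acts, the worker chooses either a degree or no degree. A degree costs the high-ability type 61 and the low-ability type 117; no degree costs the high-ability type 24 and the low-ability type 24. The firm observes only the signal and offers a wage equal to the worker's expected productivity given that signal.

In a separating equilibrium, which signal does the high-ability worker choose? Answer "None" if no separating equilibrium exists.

None

Try high-ability → degree, low-ability → no degree:
  If types separate, degree earns payment 157 and no degree earns 49.
  High-ability: degree gives 157 − 61 = 96; no degree gives 49 − 24 = 25. No deviation. ✓
  Low-ability: no degree gives 49 − 24 = 25; degree gives 157 − 117 = 40. Would deviate. ✗
Try high-ability → no degree, low-ability → degree:
  If types separate, no degree earns payment 157 and degree earns 49.
  High-ability: no degree gives 157 − 24 = 133; degree gives 49 − 61 = -12. No deviation. ✓
  Low-ability: degree gives 49 − 117 = -68; no degree gives 157 − 24 = 133. Would deviate. ✗
Neither assignment is incentive-compatible.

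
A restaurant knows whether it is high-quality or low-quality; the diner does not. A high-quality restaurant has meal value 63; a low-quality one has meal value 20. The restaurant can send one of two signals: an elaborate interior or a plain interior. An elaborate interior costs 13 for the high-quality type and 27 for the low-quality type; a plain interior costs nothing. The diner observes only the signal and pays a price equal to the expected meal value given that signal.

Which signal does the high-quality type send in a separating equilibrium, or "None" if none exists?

Try high-quality → elaborate interior, low-quality → plain interior:
  If types separate, elaborate interior earns payment 63 and plain interior earns 20.
  High-quality: elaborate interior gives 63 − 13 = 50; plain interior gives 20 − 0 = 20. No deviation. ✓
  Low-quality: plain interior gives 20 − 0 = 20; elaborate interior gives 63 − 27 = 36. Would deviate. ✗
Try high-quality → plain interior, low-quality → elaborate interior:
  If types separate, plain interior earns payment 63 and elaborate interior earns 20.
  High-quality: plain interior gives 63 − 0 = 63; elaborate interior gives 20 − 13 = 7. No deviation. ✓
  Low-quality: elaborate interior gives 20 − 27 = -7; plain interior gives 63 − 0 = 63. Would deviate. ✗
Neither assignment is incentive-compatible.

None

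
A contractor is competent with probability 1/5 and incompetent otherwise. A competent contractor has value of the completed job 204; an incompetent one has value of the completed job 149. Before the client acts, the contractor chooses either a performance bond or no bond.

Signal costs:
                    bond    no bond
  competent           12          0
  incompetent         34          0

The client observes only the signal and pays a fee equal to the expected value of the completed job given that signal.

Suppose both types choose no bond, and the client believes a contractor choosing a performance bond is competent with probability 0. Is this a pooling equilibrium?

On the equilibrium path (no bond) the client holds the prior 1/5 and pays 1/5·204 + 4/5·149 = 160. Off-path (bond) belief 0 gives 0·204 + 1·149 = 149.
Competent: no bond gives 160 − 0 = 160; bond gives 149 − 12 = 137. Stays. ✓
Incompetent: no bond gives 160 − 0 = 160; bond gives 149 − 34 = 115. Stays. ✓
Beliefs are Bayes-consistent on-path and both types best-respond.

Yes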